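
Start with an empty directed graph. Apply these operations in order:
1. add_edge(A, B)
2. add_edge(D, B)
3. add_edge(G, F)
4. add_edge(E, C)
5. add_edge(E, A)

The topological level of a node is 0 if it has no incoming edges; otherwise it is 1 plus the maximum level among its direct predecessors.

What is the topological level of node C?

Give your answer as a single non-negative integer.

Op 1: add_edge(A, B). Edges now: 1
Op 2: add_edge(D, B). Edges now: 2
Op 3: add_edge(G, F). Edges now: 3
Op 4: add_edge(E, C). Edges now: 4
Op 5: add_edge(E, A). Edges now: 5
Compute levels (Kahn BFS):
  sources (in-degree 0): D, E, G
  process D: level=0
    D->B: in-degree(B)=1, level(B)>=1
  process E: level=0
    E->A: in-degree(A)=0, level(A)=1, enqueue
    E->C: in-degree(C)=0, level(C)=1, enqueue
  process G: level=0
    G->F: in-degree(F)=0, level(F)=1, enqueue
  process A: level=1
    A->B: in-degree(B)=0, level(B)=2, enqueue
  process C: level=1
  process F: level=1
  process B: level=2
All levels: A:1, B:2, C:1, D:0, E:0, F:1, G:0
level(C) = 1

Answer: 1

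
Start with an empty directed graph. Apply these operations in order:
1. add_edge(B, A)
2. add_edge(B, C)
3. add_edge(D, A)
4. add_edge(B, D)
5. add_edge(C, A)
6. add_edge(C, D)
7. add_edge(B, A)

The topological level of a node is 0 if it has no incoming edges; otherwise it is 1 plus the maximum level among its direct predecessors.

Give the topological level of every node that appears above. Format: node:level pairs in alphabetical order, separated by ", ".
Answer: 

Op 1: add_edge(B, A). Edges now: 1
Op 2: add_edge(B, C). Edges now: 2
Op 3: add_edge(D, A). Edges now: 3
Op 4: add_edge(B, D). Edges now: 4
Op 5: add_edge(C, A). Edges now: 5
Op 6: add_edge(C, D). Edges now: 6
Op 7: add_edge(B, A) (duplicate, no change). Edges now: 6
Compute levels (Kahn BFS):
  sources (in-degree 0): B
  process B: level=0
    B->A: in-degree(A)=2, level(A)>=1
    B->C: in-degree(C)=0, level(C)=1, enqueue
    B->D: in-degree(D)=1, level(D)>=1
  process C: level=1
    C->A: in-degree(A)=1, level(A)>=2
    C->D: in-degree(D)=0, level(D)=2, enqueue
  process D: level=2
    D->A: in-degree(A)=0, level(A)=3, enqueue
  process A: level=3
All levels: A:3, B:0, C:1, D:2

Answer: A:3, B:0, C:1, D:2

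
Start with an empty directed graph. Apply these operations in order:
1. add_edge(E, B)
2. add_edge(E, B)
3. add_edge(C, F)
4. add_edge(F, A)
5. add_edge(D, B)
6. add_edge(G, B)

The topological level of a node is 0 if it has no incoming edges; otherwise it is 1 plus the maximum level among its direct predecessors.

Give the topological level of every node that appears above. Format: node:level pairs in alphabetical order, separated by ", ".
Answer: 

Answer: A:2, B:1, C:0, D:0, E:0, F:1, G:0

Derivation:
Op 1: add_edge(E, B). Edges now: 1
Op 2: add_edge(E, B) (duplicate, no change). Edges now: 1
Op 3: add_edge(C, F). Edges now: 2
Op 4: add_edge(F, A). Edges now: 3
Op 5: add_edge(D, B). Edges now: 4
Op 6: add_edge(G, B). Edges now: 5
Compute levels (Kahn BFS):
  sources (in-degree 0): C, D, E, G
  process C: level=0
    C->F: in-degree(F)=0, level(F)=1, enqueue
  process D: level=0
    D->B: in-degree(B)=2, level(B)>=1
  process E: level=0
    E->B: in-degree(B)=1, level(B)>=1
  process G: level=0
    G->B: in-degree(B)=0, level(B)=1, enqueue
  process F: level=1
    F->A: in-degree(A)=0, level(A)=2, enqueue
  process B: level=1
  process A: level=2
All levels: A:2, B:1, C:0, D:0, E:0, F:1, G:0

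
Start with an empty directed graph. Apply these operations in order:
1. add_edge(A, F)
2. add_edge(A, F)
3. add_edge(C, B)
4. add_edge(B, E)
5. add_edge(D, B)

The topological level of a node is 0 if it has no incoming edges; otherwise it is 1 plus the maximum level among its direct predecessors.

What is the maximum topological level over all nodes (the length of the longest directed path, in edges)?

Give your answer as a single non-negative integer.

Op 1: add_edge(A, F). Edges now: 1
Op 2: add_edge(A, F) (duplicate, no change). Edges now: 1
Op 3: add_edge(C, B). Edges now: 2
Op 4: add_edge(B, E). Edges now: 3
Op 5: add_edge(D, B). Edges now: 4
Compute levels (Kahn BFS):
  sources (in-degree 0): A, C, D
  process A: level=0
    A->F: in-degree(F)=0, level(F)=1, enqueue
  process C: level=0
    C->B: in-degree(B)=1, level(B)>=1
  process D: level=0
    D->B: in-degree(B)=0, level(B)=1, enqueue
  process F: level=1
  process B: level=1
    B->E: in-degree(E)=0, level(E)=2, enqueue
  process E: level=2
All levels: A:0, B:1, C:0, D:0, E:2, F:1
max level = 2

Answer: 2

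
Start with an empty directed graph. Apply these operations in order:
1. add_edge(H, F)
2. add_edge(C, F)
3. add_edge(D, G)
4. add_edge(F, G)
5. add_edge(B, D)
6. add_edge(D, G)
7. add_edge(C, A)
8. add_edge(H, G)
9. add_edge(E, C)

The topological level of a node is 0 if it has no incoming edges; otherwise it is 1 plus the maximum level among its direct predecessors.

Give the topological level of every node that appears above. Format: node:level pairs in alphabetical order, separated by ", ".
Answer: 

Answer: A:2, B:0, C:1, D:1, E:0, F:2, G:3, H:0

Derivation:
Op 1: add_edge(H, F). Edges now: 1
Op 2: add_edge(C, F). Edges now: 2
Op 3: add_edge(D, G). Edges now: 3
Op 4: add_edge(F, G). Edges now: 4
Op 5: add_edge(B, D). Edges now: 5
Op 6: add_edge(D, G) (duplicate, no change). Edges now: 5
Op 7: add_edge(C, A). Edges now: 6
Op 8: add_edge(H, G). Edges now: 7
Op 9: add_edge(E, C). Edges now: 8
Compute levels (Kahn BFS):
  sources (in-degree 0): B, E, H
  process B: level=0
    B->D: in-degree(D)=0, level(D)=1, enqueue
  process E: level=0
    E->C: in-degree(C)=0, level(C)=1, enqueue
  process H: level=0
    H->F: in-degree(F)=1, level(F)>=1
    H->G: in-degree(G)=2, level(G)>=1
  process D: level=1
    D->G: in-degree(G)=1, level(G)>=2
  process C: level=1
    C->A: in-degree(A)=0, level(A)=2, enqueue
    C->F: in-degree(F)=0, level(F)=2, enqueue
  process A: level=2
  process F: level=2
    F->G: in-degree(G)=0, level(G)=3, enqueue
  process G: level=3
All levels: A:2, B:0, C:1, D:1, E:0, F:2, G:3, H:0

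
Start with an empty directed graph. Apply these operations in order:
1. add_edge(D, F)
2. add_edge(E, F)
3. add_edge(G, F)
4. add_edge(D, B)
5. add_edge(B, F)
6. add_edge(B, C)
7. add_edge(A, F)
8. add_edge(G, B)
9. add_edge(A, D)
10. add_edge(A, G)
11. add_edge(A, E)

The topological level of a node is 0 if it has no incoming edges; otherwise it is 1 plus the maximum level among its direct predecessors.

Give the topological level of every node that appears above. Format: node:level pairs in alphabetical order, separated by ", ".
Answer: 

Op 1: add_edge(D, F). Edges now: 1
Op 2: add_edge(E, F). Edges now: 2
Op 3: add_edge(G, F). Edges now: 3
Op 4: add_edge(D, B). Edges now: 4
Op 5: add_edge(B, F). Edges now: 5
Op 6: add_edge(B, C). Edges now: 6
Op 7: add_edge(A, F). Edges now: 7
Op 8: add_edge(G, B). Edges now: 8
Op 9: add_edge(A, D). Edges now: 9
Op 10: add_edge(A, G). Edges now: 10
Op 11: add_edge(A, E). Edges now: 11
Compute levels (Kahn BFS):
  sources (in-degree 0): A
  process A: level=0
    A->D: in-degree(D)=0, level(D)=1, enqueue
    A->E: in-degree(E)=0, level(E)=1, enqueue
    A->F: in-degree(F)=4, level(F)>=1
    A->G: in-degree(G)=0, level(G)=1, enqueue
  process D: level=1
    D->B: in-degree(B)=1, level(B)>=2
    D->F: in-degree(F)=3, level(F)>=2
  process E: level=1
    E->F: in-degree(F)=2, level(F)>=2
  process G: level=1
    G->B: in-degree(B)=0, level(B)=2, enqueue
    G->F: in-degree(F)=1, level(F)>=2
  process B: level=2
    B->C: in-degree(C)=0, level(C)=3, enqueue
    B->F: in-degree(F)=0, level(F)=3, enqueue
  process C: level=3
  process F: level=3
All levels: A:0, B:2, C:3, D:1, E:1, F:3, G:1

Answer: A:0, B:2, C:3, D:1, E:1, F:3, G:1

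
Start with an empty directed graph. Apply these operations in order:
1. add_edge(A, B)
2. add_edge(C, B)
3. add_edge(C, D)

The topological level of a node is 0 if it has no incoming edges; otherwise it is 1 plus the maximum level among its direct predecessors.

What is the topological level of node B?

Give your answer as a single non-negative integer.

Op 1: add_edge(A, B). Edges now: 1
Op 2: add_edge(C, B). Edges now: 2
Op 3: add_edge(C, D). Edges now: 3
Compute levels (Kahn BFS):
  sources (in-degree 0): A, C
  process A: level=0
    A->B: in-degree(B)=1, level(B)>=1
  process C: level=0
    C->B: in-degree(B)=0, level(B)=1, enqueue
    C->D: in-degree(D)=0, level(D)=1, enqueue
  process B: level=1
  process D: level=1
All levels: A:0, B:1, C:0, D:1
level(B) = 1

Answer: 1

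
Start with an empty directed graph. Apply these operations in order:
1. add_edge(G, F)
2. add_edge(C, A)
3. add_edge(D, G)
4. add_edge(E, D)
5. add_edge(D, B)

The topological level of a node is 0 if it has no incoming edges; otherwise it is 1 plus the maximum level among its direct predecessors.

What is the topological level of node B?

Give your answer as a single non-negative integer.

Answer: 2

Derivation:
Op 1: add_edge(G, F). Edges now: 1
Op 2: add_edge(C, A). Edges now: 2
Op 3: add_edge(D, G). Edges now: 3
Op 4: add_edge(E, D). Edges now: 4
Op 5: add_edge(D, B). Edges now: 5
Compute levels (Kahn BFS):
  sources (in-degree 0): C, E
  process C: level=0
    C->A: in-degree(A)=0, level(A)=1, enqueue
  process E: level=0
    E->D: in-degree(D)=0, level(D)=1, enqueue
  process A: level=1
  process D: level=1
    D->B: in-degree(B)=0, level(B)=2, enqueue
    D->G: in-degree(G)=0, level(G)=2, enqueue
  process B: level=2
  process G: level=2
    G->F: in-degree(F)=0, level(F)=3, enqueue
  process F: level=3
All levels: A:1, B:2, C:0, D:1, E:0, F:3, G:2
level(B) = 2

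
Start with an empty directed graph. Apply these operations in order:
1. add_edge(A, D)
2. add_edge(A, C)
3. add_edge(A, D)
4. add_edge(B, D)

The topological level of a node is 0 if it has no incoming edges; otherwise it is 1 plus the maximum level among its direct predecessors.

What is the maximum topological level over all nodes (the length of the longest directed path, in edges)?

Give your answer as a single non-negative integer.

Answer: 1

Derivation:
Op 1: add_edge(A, D). Edges now: 1
Op 2: add_edge(A, C). Edges now: 2
Op 3: add_edge(A, D) (duplicate, no change). Edges now: 2
Op 4: add_edge(B, D). Edges now: 3
Compute levels (Kahn BFS):
  sources (in-degree 0): A, B
  process A: level=0
    A->C: in-degree(C)=0, level(C)=1, enqueue
    A->D: in-degree(D)=1, level(D)>=1
  process B: level=0
    B->D: in-degree(D)=0, level(D)=1, enqueue
  process C: level=1
  process D: level=1
All levels: A:0, B:0, C:1, D:1
max level = 1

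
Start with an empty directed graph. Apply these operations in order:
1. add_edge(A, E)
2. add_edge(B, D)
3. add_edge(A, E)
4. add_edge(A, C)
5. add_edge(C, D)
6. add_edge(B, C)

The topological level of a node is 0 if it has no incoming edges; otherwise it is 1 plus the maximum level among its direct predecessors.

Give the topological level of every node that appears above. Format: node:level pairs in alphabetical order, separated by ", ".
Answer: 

Op 1: add_edge(A, E). Edges now: 1
Op 2: add_edge(B, D). Edges now: 2
Op 3: add_edge(A, E) (duplicate, no change). Edges now: 2
Op 4: add_edge(A, C). Edges now: 3
Op 5: add_edge(C, D). Edges now: 4
Op 6: add_edge(B, C). Edges now: 5
Compute levels (Kahn BFS):
  sources (in-degree 0): A, B
  process A: level=0
    A->C: in-degree(C)=1, level(C)>=1
    A->E: in-degree(E)=0, level(E)=1, enqueue
  process B: level=0
    B->C: in-degree(C)=0, level(C)=1, enqueue
    B->D: in-degree(D)=1, level(D)>=1
  process E: level=1
  process C: level=1
    C->D: in-degree(D)=0, level(D)=2, enqueue
  process D: level=2
All levels: A:0, B:0, C:1, D:2, E:1

Answer: A:0, B:0, C:1, D:2, E:1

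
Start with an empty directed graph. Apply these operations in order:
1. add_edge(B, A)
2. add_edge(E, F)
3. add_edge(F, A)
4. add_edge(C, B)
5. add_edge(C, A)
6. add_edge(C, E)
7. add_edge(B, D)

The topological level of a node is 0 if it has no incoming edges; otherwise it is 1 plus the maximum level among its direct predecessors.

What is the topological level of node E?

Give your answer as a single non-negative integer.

Op 1: add_edge(B, A). Edges now: 1
Op 2: add_edge(E, F). Edges now: 2
Op 3: add_edge(F, A). Edges now: 3
Op 4: add_edge(C, B). Edges now: 4
Op 5: add_edge(C, A). Edges now: 5
Op 6: add_edge(C, E). Edges now: 6
Op 7: add_edge(B, D). Edges now: 7
Compute levels (Kahn BFS):
  sources (in-degree 0): C
  process C: level=0
    C->A: in-degree(A)=2, level(A)>=1
    C->B: in-degree(B)=0, level(B)=1, enqueue
    C->E: in-degree(E)=0, level(E)=1, enqueue
  process B: level=1
    B->A: in-degree(A)=1, level(A)>=2
    B->D: in-degree(D)=0, level(D)=2, enqueue
  process E: level=1
    E->F: in-degree(F)=0, level(F)=2, enqueue
  process D: level=2
  process F: level=2
    F->A: in-degree(A)=0, level(A)=3, enqueue
  process A: level=3
All levels: A:3, B:1, C:0, D:2, E:1, F:2
level(E) = 1

Answer: 1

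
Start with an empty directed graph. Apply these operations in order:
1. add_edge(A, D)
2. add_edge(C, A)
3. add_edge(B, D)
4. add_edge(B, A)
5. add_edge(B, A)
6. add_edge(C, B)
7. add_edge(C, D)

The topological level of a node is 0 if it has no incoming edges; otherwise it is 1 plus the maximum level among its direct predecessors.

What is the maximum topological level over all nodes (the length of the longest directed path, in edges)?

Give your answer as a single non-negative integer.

Op 1: add_edge(A, D). Edges now: 1
Op 2: add_edge(C, A). Edges now: 2
Op 3: add_edge(B, D). Edges now: 3
Op 4: add_edge(B, A). Edges now: 4
Op 5: add_edge(B, A) (duplicate, no change). Edges now: 4
Op 6: add_edge(C, B). Edges now: 5
Op 7: add_edge(C, D). Edges now: 6
Compute levels (Kahn BFS):
  sources (in-degree 0): C
  process C: level=0
    C->A: in-degree(A)=1, level(A)>=1
    C->B: in-degree(B)=0, level(B)=1, enqueue
    C->D: in-degree(D)=2, level(D)>=1
  process B: level=1
    B->A: in-degree(A)=0, level(A)=2, enqueue
    B->D: in-degree(D)=1, level(D)>=2
  process A: level=2
    A->D: in-degree(D)=0, level(D)=3, enqueue
  process D: level=3
All levels: A:2, B:1, C:0, D:3
max level = 3

Answer: 3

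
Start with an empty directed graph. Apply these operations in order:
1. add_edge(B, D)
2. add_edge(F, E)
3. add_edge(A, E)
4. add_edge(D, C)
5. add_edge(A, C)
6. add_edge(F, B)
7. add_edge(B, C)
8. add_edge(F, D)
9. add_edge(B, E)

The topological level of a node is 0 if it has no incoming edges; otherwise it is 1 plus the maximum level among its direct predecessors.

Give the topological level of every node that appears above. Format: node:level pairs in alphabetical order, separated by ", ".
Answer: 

Answer: A:0, B:1, C:3, D:2, E:2, F:0

Derivation:
Op 1: add_edge(B, D). Edges now: 1
Op 2: add_edge(F, E). Edges now: 2
Op 3: add_edge(A, E). Edges now: 3
Op 4: add_edge(D, C). Edges now: 4
Op 5: add_edge(A, C). Edges now: 5
Op 6: add_edge(F, B). Edges now: 6
Op 7: add_edge(B, C). Edges now: 7
Op 8: add_edge(F, D). Edges now: 8
Op 9: add_edge(B, E). Edges now: 9
Compute levels (Kahn BFS):
  sources (in-degree 0): A, F
  process A: level=0
    A->C: in-degree(C)=2, level(C)>=1
    A->E: in-degree(E)=2, level(E)>=1
  process F: level=0
    F->B: in-degree(B)=0, level(B)=1, enqueue
    F->D: in-degree(D)=1, level(D)>=1
    F->E: in-degree(E)=1, level(E)>=1
  process B: level=1
    B->C: in-degree(C)=1, level(C)>=2
    B->D: in-degree(D)=0, level(D)=2, enqueue
    B->E: in-degree(E)=0, level(E)=2, enqueue
  process D: level=2
    D->C: in-degree(C)=0, level(C)=3, enqueue
  process E: level=2
  process C: level=3
All levels: A:0, B:1, C:3, D:2, E:2, F:0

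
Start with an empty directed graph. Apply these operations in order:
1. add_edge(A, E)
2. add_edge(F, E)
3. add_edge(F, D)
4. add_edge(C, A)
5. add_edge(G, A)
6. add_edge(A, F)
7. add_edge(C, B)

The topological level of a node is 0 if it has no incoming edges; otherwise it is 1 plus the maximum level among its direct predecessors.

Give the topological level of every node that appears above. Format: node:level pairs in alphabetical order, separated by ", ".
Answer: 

Answer: A:1, B:1, C:0, D:3, E:3, F:2, G:0

Derivation:
Op 1: add_edge(A, E). Edges now: 1
Op 2: add_edge(F, E). Edges now: 2
Op 3: add_edge(F, D). Edges now: 3
Op 4: add_edge(C, A). Edges now: 4
Op 5: add_edge(G, A). Edges now: 5
Op 6: add_edge(A, F). Edges now: 6
Op 7: add_edge(C, B). Edges now: 7
Compute levels (Kahn BFS):
  sources (in-degree 0): C, G
  process C: level=0
    C->A: in-degree(A)=1, level(A)>=1
    C->B: in-degree(B)=0, level(B)=1, enqueue
  process G: level=0
    G->A: in-degree(A)=0, level(A)=1, enqueue
  process B: level=1
  process A: level=1
    A->E: in-degree(E)=1, level(E)>=2
    A->F: in-degree(F)=0, level(F)=2, enqueue
  process F: level=2
    F->D: in-degree(D)=0, level(D)=3, enqueue
    F->E: in-degree(E)=0, level(E)=3, enqueue
  process D: level=3
  process E: level=3
All levels: A:1, B:1, C:0, D:3, E:3, F:2, G:0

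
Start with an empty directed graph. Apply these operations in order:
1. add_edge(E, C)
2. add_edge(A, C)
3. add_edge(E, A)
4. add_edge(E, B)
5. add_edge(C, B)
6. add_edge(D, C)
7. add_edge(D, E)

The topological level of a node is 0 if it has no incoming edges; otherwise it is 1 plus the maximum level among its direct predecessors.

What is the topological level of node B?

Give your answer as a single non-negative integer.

Answer: 4

Derivation:
Op 1: add_edge(E, C). Edges now: 1
Op 2: add_edge(A, C). Edges now: 2
Op 3: add_edge(E, A). Edges now: 3
Op 4: add_edge(E, B). Edges now: 4
Op 5: add_edge(C, B). Edges now: 5
Op 6: add_edge(D, C). Edges now: 6
Op 7: add_edge(D, E). Edges now: 7
Compute levels (Kahn BFS):
  sources (in-degree 0): D
  process D: level=0
    D->C: in-degree(C)=2, level(C)>=1
    D->E: in-degree(E)=0, level(E)=1, enqueue
  process E: level=1
    E->A: in-degree(A)=0, level(A)=2, enqueue
    E->B: in-degree(B)=1, level(B)>=2
    E->C: in-degree(C)=1, level(C)>=2
  process A: level=2
    A->C: in-degree(C)=0, level(C)=3, enqueue
  process C: level=3
    C->B: in-degree(B)=0, level(B)=4, enqueue
  process B: level=4
All levels: A:2, B:4, C:3, D:0, E:1
level(B) = 4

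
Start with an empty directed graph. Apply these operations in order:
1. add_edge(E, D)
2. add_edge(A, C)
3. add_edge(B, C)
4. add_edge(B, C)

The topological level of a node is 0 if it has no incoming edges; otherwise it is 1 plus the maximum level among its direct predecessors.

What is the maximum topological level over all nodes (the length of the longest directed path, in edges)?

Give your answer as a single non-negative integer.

Op 1: add_edge(E, D). Edges now: 1
Op 2: add_edge(A, C). Edges now: 2
Op 3: add_edge(B, C). Edges now: 3
Op 4: add_edge(B, C) (duplicate, no change). Edges now: 3
Compute levels (Kahn BFS):
  sources (in-degree 0): A, B, E
  process A: level=0
    A->C: in-degree(C)=1, level(C)>=1
  process B: level=0
    B->C: in-degree(C)=0, level(C)=1, enqueue
  process E: level=0
    E->D: in-degree(D)=0, level(D)=1, enqueue
  process C: level=1
  process D: level=1
All levels: A:0, B:0, C:1, D:1, E:0
max level = 1

Answer: 1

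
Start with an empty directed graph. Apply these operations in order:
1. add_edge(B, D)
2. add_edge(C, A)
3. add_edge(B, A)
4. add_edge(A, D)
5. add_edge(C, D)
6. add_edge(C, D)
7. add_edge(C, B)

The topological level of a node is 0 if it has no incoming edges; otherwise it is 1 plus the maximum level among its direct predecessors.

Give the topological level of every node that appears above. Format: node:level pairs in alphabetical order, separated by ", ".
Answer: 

Op 1: add_edge(B, D). Edges now: 1
Op 2: add_edge(C, A). Edges now: 2
Op 3: add_edge(B, A). Edges now: 3
Op 4: add_edge(A, D). Edges now: 4
Op 5: add_edge(C, D). Edges now: 5
Op 6: add_edge(C, D) (duplicate, no change). Edges now: 5
Op 7: add_edge(C, B). Edges now: 6
Compute levels (Kahn BFS):
  sources (in-degree 0): C
  process C: level=0
    C->A: in-degree(A)=1, level(A)>=1
    C->B: in-degree(B)=0, level(B)=1, enqueue
    C->D: in-degree(D)=2, level(D)>=1
  process B: level=1
    B->A: in-degree(A)=0, level(A)=2, enqueue
    B->D: in-degree(D)=1, level(D)>=2
  process A: level=2
    A->D: in-degree(D)=0, level(D)=3, enqueue
  process D: level=3
All levels: A:2, B:1, C:0, D:3

Answer: A:2, B:1, C:0, D:3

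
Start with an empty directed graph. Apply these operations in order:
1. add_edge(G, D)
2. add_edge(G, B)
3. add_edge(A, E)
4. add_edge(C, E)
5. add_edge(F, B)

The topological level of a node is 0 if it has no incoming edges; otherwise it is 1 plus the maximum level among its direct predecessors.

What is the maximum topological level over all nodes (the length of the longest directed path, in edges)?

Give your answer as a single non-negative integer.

Op 1: add_edge(G, D). Edges now: 1
Op 2: add_edge(G, B). Edges now: 2
Op 3: add_edge(A, E). Edges now: 3
Op 4: add_edge(C, E). Edges now: 4
Op 5: add_edge(F, B). Edges now: 5
Compute levels (Kahn BFS):
  sources (in-degree 0): A, C, F, G
  process A: level=0
    A->E: in-degree(E)=1, level(E)>=1
  process C: level=0
    C->E: in-degree(E)=0, level(E)=1, enqueue
  process F: level=0
    F->B: in-degree(B)=1, level(B)>=1
  process G: level=0
    G->B: in-degree(B)=0, level(B)=1, enqueue
    G->D: in-degree(D)=0, level(D)=1, enqueue
  process E: level=1
  process B: level=1
  process D: level=1
All levels: A:0, B:1, C:0, D:1, E:1, F:0, G:0
max level = 1

Answer: 1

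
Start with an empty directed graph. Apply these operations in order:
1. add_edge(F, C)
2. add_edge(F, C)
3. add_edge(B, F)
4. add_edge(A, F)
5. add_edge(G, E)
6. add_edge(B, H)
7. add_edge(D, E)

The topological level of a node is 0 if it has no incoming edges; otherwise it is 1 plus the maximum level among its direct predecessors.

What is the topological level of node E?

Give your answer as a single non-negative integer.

Op 1: add_edge(F, C). Edges now: 1
Op 2: add_edge(F, C) (duplicate, no change). Edges now: 1
Op 3: add_edge(B, F). Edges now: 2
Op 4: add_edge(A, F). Edges now: 3
Op 5: add_edge(G, E). Edges now: 4
Op 6: add_edge(B, H). Edges now: 5
Op 7: add_edge(D, E). Edges now: 6
Compute levels (Kahn BFS):
  sources (in-degree 0): A, B, D, G
  process A: level=0
    A->F: in-degree(F)=1, level(F)>=1
  process B: level=0
    B->F: in-degree(F)=0, level(F)=1, enqueue
    B->H: in-degree(H)=0, level(H)=1, enqueue
  process D: level=0
    D->E: in-degree(E)=1, level(E)>=1
  process G: level=0
    G->E: in-degree(E)=0, level(E)=1, enqueue
  process F: level=1
    F->C: in-degree(C)=0, level(C)=2, enqueue
  process H: level=1
  process E: level=1
  process C: level=2
All levels: A:0, B:0, C:2, D:0, E:1, F:1, G:0, H:1
level(E) = 1

Answer: 1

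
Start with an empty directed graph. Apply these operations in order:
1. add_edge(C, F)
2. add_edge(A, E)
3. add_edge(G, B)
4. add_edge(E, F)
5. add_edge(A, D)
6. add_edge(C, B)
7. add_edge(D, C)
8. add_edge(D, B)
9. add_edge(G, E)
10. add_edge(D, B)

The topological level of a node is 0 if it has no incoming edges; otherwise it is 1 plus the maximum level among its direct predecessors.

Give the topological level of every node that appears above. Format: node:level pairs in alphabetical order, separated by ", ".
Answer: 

Op 1: add_edge(C, F). Edges now: 1
Op 2: add_edge(A, E). Edges now: 2
Op 3: add_edge(G, B). Edges now: 3
Op 4: add_edge(E, F). Edges now: 4
Op 5: add_edge(A, D). Edges now: 5
Op 6: add_edge(C, B). Edges now: 6
Op 7: add_edge(D, C). Edges now: 7
Op 8: add_edge(D, B). Edges now: 8
Op 9: add_edge(G, E). Edges now: 9
Op 10: add_edge(D, B) (duplicate, no change). Edges now: 9
Compute levels (Kahn BFS):
  sources (in-degree 0): A, G
  process A: level=0
    A->D: in-degree(D)=0, level(D)=1, enqueue
    A->E: in-degree(E)=1, level(E)>=1
  process G: level=0
    G->B: in-degree(B)=2, level(B)>=1
    G->E: in-degree(E)=0, level(E)=1, enqueue
  process D: level=1
    D->B: in-degree(B)=1, level(B)>=2
    D->C: in-degree(C)=0, level(C)=2, enqueue
  process E: level=1
    E->F: in-degree(F)=1, level(F)>=2
  process C: level=2
    C->B: in-degree(B)=0, level(B)=3, enqueue
    C->F: in-degree(F)=0, level(F)=3, enqueue
  process B: level=3
  process F: level=3
All levels: A:0, B:3, C:2, D:1, E:1, F:3, G:0

Answer: A:0, B:3, C:2, D:1, E:1, F:3, G:0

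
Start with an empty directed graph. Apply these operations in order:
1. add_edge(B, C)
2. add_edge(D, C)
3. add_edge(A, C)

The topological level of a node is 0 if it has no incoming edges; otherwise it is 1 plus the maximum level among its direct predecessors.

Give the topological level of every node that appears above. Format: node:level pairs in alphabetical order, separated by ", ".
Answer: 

Answer: A:0, B:0, C:1, D:0

Derivation:
Op 1: add_edge(B, C). Edges now: 1
Op 2: add_edge(D, C). Edges now: 2
Op 3: add_edge(A, C). Edges now: 3
Compute levels (Kahn BFS):
  sources (in-degree 0): A, B, D
  process A: level=0
    A->C: in-degree(C)=2, level(C)>=1
  process B: level=0
    B->C: in-degree(C)=1, level(C)>=1
  process D: level=0
    D->C: in-degree(C)=0, level(C)=1, enqueue
  process C: level=1
All levels: A:0, B:0, C:1, D:0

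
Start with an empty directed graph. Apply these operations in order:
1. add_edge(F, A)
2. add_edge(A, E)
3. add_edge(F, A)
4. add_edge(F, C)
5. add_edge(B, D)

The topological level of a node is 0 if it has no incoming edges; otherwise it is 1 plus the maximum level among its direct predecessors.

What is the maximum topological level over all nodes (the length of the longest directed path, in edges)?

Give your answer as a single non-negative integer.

Op 1: add_edge(F, A). Edges now: 1
Op 2: add_edge(A, E). Edges now: 2
Op 3: add_edge(F, A) (duplicate, no change). Edges now: 2
Op 4: add_edge(F, C). Edges now: 3
Op 5: add_edge(B, D). Edges now: 4
Compute levels (Kahn BFS):
  sources (in-degree 0): B, F
  process B: level=0
    B->D: in-degree(D)=0, level(D)=1, enqueue
  process F: level=0
    F->A: in-degree(A)=0, level(A)=1, enqueue
    F->C: in-degree(C)=0, level(C)=1, enqueue
  process D: level=1
  process A: level=1
    A->E: in-degree(E)=0, level(E)=2, enqueue
  process C: level=1
  process E: level=2
All levels: A:1, B:0, C:1, D:1, E:2, F:0
max level = 2

Answer: 2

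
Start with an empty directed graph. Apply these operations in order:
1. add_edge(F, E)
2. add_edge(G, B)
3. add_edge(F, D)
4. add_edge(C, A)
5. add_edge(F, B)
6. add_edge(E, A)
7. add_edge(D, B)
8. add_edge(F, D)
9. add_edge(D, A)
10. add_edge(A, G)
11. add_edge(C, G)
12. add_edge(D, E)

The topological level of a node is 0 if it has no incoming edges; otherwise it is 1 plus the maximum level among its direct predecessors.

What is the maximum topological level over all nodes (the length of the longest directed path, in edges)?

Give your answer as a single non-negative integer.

Op 1: add_edge(F, E). Edges now: 1
Op 2: add_edge(G, B). Edges now: 2
Op 3: add_edge(F, D). Edges now: 3
Op 4: add_edge(C, A). Edges now: 4
Op 5: add_edge(F, B). Edges now: 5
Op 6: add_edge(E, A). Edges now: 6
Op 7: add_edge(D, B). Edges now: 7
Op 8: add_edge(F, D) (duplicate, no change). Edges now: 7
Op 9: add_edge(D, A). Edges now: 8
Op 10: add_edge(A, G). Edges now: 9
Op 11: add_edge(C, G). Edges now: 10
Op 12: add_edge(D, E). Edges now: 11
Compute levels (Kahn BFS):
  sources (in-degree 0): C, F
  process C: level=0
    C->A: in-degree(A)=2, level(A)>=1
    C->G: in-degree(G)=1, level(G)>=1
  process F: level=0
    F->B: in-degree(B)=2, level(B)>=1
    F->D: in-degree(D)=0, level(D)=1, enqueue
    F->E: in-degree(E)=1, level(E)>=1
  process D: level=1
    D->A: in-degree(A)=1, level(A)>=2
    D->B: in-degree(B)=1, level(B)>=2
    D->E: in-degree(E)=0, level(E)=2, enqueue
  process E: level=2
    E->A: in-degree(A)=0, level(A)=3, enqueue
  process A: level=3
    A->G: in-degree(G)=0, level(G)=4, enqueue
  process G: level=4
    G->B: in-degree(B)=0, level(B)=5, enqueue
  process B: level=5
All levels: A:3, B:5, C:0, D:1, E:2, F:0, G:4
max level = 5

Answer: 5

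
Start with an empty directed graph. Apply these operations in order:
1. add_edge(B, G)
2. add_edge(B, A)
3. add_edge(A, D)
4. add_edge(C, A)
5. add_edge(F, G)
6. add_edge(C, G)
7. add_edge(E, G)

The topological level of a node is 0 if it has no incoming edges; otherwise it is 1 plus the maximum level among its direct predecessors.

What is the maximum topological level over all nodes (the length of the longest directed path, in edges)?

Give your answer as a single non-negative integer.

Op 1: add_edge(B, G). Edges now: 1
Op 2: add_edge(B, A). Edges now: 2
Op 3: add_edge(A, D). Edges now: 3
Op 4: add_edge(C, A). Edges now: 4
Op 5: add_edge(F, G). Edges now: 5
Op 6: add_edge(C, G). Edges now: 6
Op 7: add_edge(E, G). Edges now: 7
Compute levels (Kahn BFS):
  sources (in-degree 0): B, C, E, F
  process B: level=0
    B->A: in-degree(A)=1, level(A)>=1
    B->G: in-degree(G)=3, level(G)>=1
  process C: level=0
    C->A: in-degree(A)=0, level(A)=1, enqueue
    C->G: in-degree(G)=2, level(G)>=1
  process E: level=0
    E->G: in-degree(G)=1, level(G)>=1
  process F: level=0
    F->G: in-degree(G)=0, level(G)=1, enqueue
  process A: level=1
    A->D: in-degree(D)=0, level(D)=2, enqueue
  process G: level=1
  process D: level=2
All levels: A:1, B:0, C:0, D:2, E:0, F:0, G:1
max level = 2

Answer: 2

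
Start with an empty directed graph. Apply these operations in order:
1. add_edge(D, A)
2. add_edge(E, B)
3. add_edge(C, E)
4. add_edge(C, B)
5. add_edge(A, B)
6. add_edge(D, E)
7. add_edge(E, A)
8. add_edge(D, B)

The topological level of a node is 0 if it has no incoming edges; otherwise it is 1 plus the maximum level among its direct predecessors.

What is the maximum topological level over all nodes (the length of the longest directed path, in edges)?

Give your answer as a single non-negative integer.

Op 1: add_edge(D, A). Edges now: 1
Op 2: add_edge(E, B). Edges now: 2
Op 3: add_edge(C, E). Edges now: 3
Op 4: add_edge(C, B). Edges now: 4
Op 5: add_edge(A, B). Edges now: 5
Op 6: add_edge(D, E). Edges now: 6
Op 7: add_edge(E, A). Edges now: 7
Op 8: add_edge(D, B). Edges now: 8
Compute levels (Kahn BFS):
  sources (in-degree 0): C, D
  process C: level=0
    C->B: in-degree(B)=3, level(B)>=1
    C->E: in-degree(E)=1, level(E)>=1
  process D: level=0
    D->A: in-degree(A)=1, level(A)>=1
    D->B: in-degree(B)=2, level(B)>=1
    D->E: in-degree(E)=0, level(E)=1, enqueue
  process E: level=1
    E->A: in-degree(A)=0, level(A)=2, enqueue
    E->B: in-degree(B)=1, level(B)>=2
  process A: level=2
    A->B: in-degree(B)=0, level(B)=3, enqueue
  process B: level=3
All levels: A:2, B:3, C:0, D:0, E:1
max level = 3

Answer: 3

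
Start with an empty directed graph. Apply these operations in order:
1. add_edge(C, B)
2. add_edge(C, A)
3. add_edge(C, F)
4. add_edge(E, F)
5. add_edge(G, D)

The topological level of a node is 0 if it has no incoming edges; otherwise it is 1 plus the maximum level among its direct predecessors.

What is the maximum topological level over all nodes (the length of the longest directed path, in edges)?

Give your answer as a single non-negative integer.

Answer: 1

Derivation:
Op 1: add_edge(C, B). Edges now: 1
Op 2: add_edge(C, A). Edges now: 2
Op 3: add_edge(C, F). Edges now: 3
Op 4: add_edge(E, F). Edges now: 4
Op 5: add_edge(G, D). Edges now: 5
Compute levels (Kahn BFS):
  sources (in-degree 0): C, E, G
  process C: level=0
    C->A: in-degree(A)=0, level(A)=1, enqueue
    C->B: in-degree(B)=0, level(B)=1, enqueue
    C->F: in-degree(F)=1, level(F)>=1
  process E: level=0
    E->F: in-degree(F)=0, level(F)=1, enqueue
  process G: level=0
    G->D: in-degree(D)=0, level(D)=1, enqueue
  process A: level=1
  process B: level=1
  process F: level=1
  process D: level=1
All levels: A:1, B:1, C:0, D:1, E:0, F:1, G:0
max level = 1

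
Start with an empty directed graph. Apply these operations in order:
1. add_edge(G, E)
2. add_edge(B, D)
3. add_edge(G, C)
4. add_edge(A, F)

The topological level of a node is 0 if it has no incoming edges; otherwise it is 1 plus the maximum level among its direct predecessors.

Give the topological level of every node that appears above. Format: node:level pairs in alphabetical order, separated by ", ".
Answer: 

Answer: A:0, B:0, C:1, D:1, E:1, F:1, G:0

Derivation:
Op 1: add_edge(G, E). Edges now: 1
Op 2: add_edge(B, D). Edges now: 2
Op 3: add_edge(G, C). Edges now: 3
Op 4: add_edge(A, F). Edges now: 4
Compute levels (Kahn BFS):
  sources (in-degree 0): A, B, G
  process A: level=0
    A->F: in-degree(F)=0, level(F)=1, enqueue
  process B: level=0
    B->D: in-degree(D)=0, level(D)=1, enqueue
  process G: level=0
    G->C: in-degree(C)=0, level(C)=1, enqueue
    G->E: in-degree(E)=0, level(E)=1, enqueue
  process F: level=1
  process D: level=1
  process C: level=1
  process E: level=1
All levels: A:0, B:0, C:1, D:1, E:1, F:1, G:0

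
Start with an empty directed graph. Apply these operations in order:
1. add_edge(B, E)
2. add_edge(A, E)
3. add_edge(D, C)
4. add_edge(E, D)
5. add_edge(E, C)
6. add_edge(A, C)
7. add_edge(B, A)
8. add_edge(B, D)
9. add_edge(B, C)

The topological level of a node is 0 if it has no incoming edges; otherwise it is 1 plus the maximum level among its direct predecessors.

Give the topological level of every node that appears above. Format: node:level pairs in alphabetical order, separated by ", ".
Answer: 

Answer: A:1, B:0, C:4, D:3, E:2

Derivation:
Op 1: add_edge(B, E). Edges now: 1
Op 2: add_edge(A, E). Edges now: 2
Op 3: add_edge(D, C). Edges now: 3
Op 4: add_edge(E, D). Edges now: 4
Op 5: add_edge(E, C). Edges now: 5
Op 6: add_edge(A, C). Edges now: 6
Op 7: add_edge(B, A). Edges now: 7
Op 8: add_edge(B, D). Edges now: 8
Op 9: add_edge(B, C). Edges now: 9
Compute levels (Kahn BFS):
  sources (in-degree 0): B
  process B: level=0
    B->A: in-degree(A)=0, level(A)=1, enqueue
    B->C: in-degree(C)=3, level(C)>=1
    B->D: in-degree(D)=1, level(D)>=1
    B->E: in-degree(E)=1, level(E)>=1
  process A: level=1
    A->C: in-degree(C)=2, level(C)>=2
    A->E: in-degree(E)=0, level(E)=2, enqueue
  process E: level=2
    E->C: in-degree(C)=1, level(C)>=3
    E->D: in-degree(D)=0, level(D)=3, enqueue
  process D: level=3
    D->C: in-degree(C)=0, level(C)=4, enqueue
  process C: level=4
All levels: A:1, B:0, C:4, D:3, E:2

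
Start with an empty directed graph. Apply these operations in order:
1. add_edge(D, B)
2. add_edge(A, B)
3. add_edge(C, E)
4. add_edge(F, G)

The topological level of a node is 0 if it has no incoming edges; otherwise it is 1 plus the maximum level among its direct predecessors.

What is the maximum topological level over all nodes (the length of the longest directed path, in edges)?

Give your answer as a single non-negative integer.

Answer: 1

Derivation:
Op 1: add_edge(D, B). Edges now: 1
Op 2: add_edge(A, B). Edges now: 2
Op 3: add_edge(C, E). Edges now: 3
Op 4: add_edge(F, G). Edges now: 4
Compute levels (Kahn BFS):
  sources (in-degree 0): A, C, D, F
  process A: level=0
    A->B: in-degree(B)=1, level(B)>=1
  process C: level=0
    C->E: in-degree(E)=0, level(E)=1, enqueue
  process D: level=0
    D->B: in-degree(B)=0, level(B)=1, enqueue
  process F: level=0
    F->G: in-degree(G)=0, level(G)=1, enqueue
  process E: level=1
  process B: level=1
  process G: level=1
All levels: A:0, B:1, C:0, D:0, E:1, F:0, G:1
max level = 1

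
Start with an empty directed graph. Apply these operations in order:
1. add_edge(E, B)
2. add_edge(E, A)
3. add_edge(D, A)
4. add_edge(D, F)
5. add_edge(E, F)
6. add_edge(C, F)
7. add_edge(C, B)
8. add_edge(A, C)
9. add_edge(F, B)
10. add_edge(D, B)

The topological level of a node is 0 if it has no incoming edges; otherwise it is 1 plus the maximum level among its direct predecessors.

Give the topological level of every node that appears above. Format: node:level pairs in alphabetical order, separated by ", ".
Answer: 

Answer: A:1, B:4, C:2, D:0, E:0, F:3

Derivation:
Op 1: add_edge(E, B). Edges now: 1
Op 2: add_edge(E, A). Edges now: 2
Op 3: add_edge(D, A). Edges now: 3
Op 4: add_edge(D, F). Edges now: 4
Op 5: add_edge(E, F). Edges now: 5
Op 6: add_edge(C, F). Edges now: 6
Op 7: add_edge(C, B). Edges now: 7
Op 8: add_edge(A, C). Edges now: 8
Op 9: add_edge(F, B). Edges now: 9
Op 10: add_edge(D, B). Edges now: 10
Compute levels (Kahn BFS):
  sources (in-degree 0): D, E
  process D: level=0
    D->A: in-degree(A)=1, level(A)>=1
    D->B: in-degree(B)=3, level(B)>=1
    D->F: in-degree(F)=2, level(F)>=1
  process E: level=0
    E->A: in-degree(A)=0, level(A)=1, enqueue
    E->B: in-degree(B)=2, level(B)>=1
    E->F: in-degree(F)=1, level(F)>=1
  process A: level=1
    A->C: in-degree(C)=0, level(C)=2, enqueue
  process C: level=2
    C->B: in-degree(B)=1, level(B)>=3
    C->F: in-degree(F)=0, level(F)=3, enqueue
  process F: level=3
    F->B: in-degree(B)=0, level(B)=4, enqueue
  process B: level=4
All levels: A:1, B:4, C:2, D:0, E:0, F:3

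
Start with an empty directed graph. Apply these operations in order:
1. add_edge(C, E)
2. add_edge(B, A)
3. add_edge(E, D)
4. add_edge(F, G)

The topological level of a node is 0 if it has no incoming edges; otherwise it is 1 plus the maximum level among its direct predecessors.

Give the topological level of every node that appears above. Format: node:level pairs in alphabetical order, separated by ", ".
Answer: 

Op 1: add_edge(C, E). Edges now: 1
Op 2: add_edge(B, A). Edges now: 2
Op 3: add_edge(E, D). Edges now: 3
Op 4: add_edge(F, G). Edges now: 4
Compute levels (Kahn BFS):
  sources (in-degree 0): B, C, F
  process B: level=0
    B->A: in-degree(A)=0, level(A)=1, enqueue
  process C: level=0
    C->E: in-degree(E)=0, level(E)=1, enqueue
  process F: level=0
    F->G: in-degree(G)=0, level(G)=1, enqueue
  process A: level=1
  process E: level=1
    E->D: in-degree(D)=0, level(D)=2, enqueue
  process G: level=1
  process D: level=2
All levels: A:1, B:0, C:0, D:2, E:1, F:0, G:1

Answer: A:1, B:0, C:0, D:2, E:1, F:0, G:1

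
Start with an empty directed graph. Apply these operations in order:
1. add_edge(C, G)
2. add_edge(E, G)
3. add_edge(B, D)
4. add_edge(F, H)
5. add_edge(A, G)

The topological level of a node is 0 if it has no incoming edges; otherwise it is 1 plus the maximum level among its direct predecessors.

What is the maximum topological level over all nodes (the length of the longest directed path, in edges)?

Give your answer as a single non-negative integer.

Answer: 1

Derivation:
Op 1: add_edge(C, G). Edges now: 1
Op 2: add_edge(E, G). Edges now: 2
Op 3: add_edge(B, D). Edges now: 3
Op 4: add_edge(F, H). Edges now: 4
Op 5: add_edge(A, G). Edges now: 5
Compute levels (Kahn BFS):
  sources (in-degree 0): A, B, C, E, F
  process A: level=0
    A->G: in-degree(G)=2, level(G)>=1
  process B: level=0
    B->D: in-degree(D)=0, level(D)=1, enqueue
  process C: level=0
    C->G: in-degree(G)=1, level(G)>=1
  process E: level=0
    E->G: in-degree(G)=0, level(G)=1, enqueue
  process F: level=0
    F->H: in-degree(H)=0, level(H)=1, enqueue
  process D: level=1
  process G: level=1
  process H: level=1
All levels: A:0, B:0, C:0, D:1, E:0, F:0, G:1, H:1
max level = 1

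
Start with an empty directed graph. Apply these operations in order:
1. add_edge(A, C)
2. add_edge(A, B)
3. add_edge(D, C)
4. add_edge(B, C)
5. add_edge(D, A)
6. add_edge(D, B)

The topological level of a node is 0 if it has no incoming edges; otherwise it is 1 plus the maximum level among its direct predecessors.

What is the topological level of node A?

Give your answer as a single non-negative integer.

Op 1: add_edge(A, C). Edges now: 1
Op 2: add_edge(A, B). Edges now: 2
Op 3: add_edge(D, C). Edges now: 3
Op 4: add_edge(B, C). Edges now: 4
Op 5: add_edge(D, A). Edges now: 5
Op 6: add_edge(D, B). Edges now: 6
Compute levels (Kahn BFS):
  sources (in-degree 0): D
  process D: level=0
    D->A: in-degree(A)=0, level(A)=1, enqueue
    D->B: in-degree(B)=1, level(B)>=1
    D->C: in-degree(C)=2, level(C)>=1
  process A: level=1
    A->B: in-degree(B)=0, level(B)=2, enqueue
    A->C: in-degree(C)=1, level(C)>=2
  process B: level=2
    B->C: in-degree(C)=0, level(C)=3, enqueue
  process C: level=3
All levels: A:1, B:2, C:3, D:0
level(A) = 1

Answer: 1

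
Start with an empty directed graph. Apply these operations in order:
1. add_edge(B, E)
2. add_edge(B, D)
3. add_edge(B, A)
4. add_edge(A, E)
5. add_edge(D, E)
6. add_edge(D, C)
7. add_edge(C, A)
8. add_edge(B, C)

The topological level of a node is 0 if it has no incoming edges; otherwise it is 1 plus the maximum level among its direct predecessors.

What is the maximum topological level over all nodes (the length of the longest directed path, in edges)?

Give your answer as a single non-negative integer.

Answer: 4

Derivation:
Op 1: add_edge(B, E). Edges now: 1
Op 2: add_edge(B, D). Edges now: 2
Op 3: add_edge(B, A). Edges now: 3
Op 4: add_edge(A, E). Edges now: 4
Op 5: add_edge(D, E). Edges now: 5
Op 6: add_edge(D, C). Edges now: 6
Op 7: add_edge(C, A). Edges now: 7
Op 8: add_edge(B, C). Edges now: 8
Compute levels (Kahn BFS):
  sources (in-degree 0): B
  process B: level=0
    B->A: in-degree(A)=1, level(A)>=1
    B->C: in-degree(C)=1, level(C)>=1
    B->D: in-degree(D)=0, level(D)=1, enqueue
    B->E: in-degree(E)=2, level(E)>=1
  process D: level=1
    D->C: in-degree(C)=0, level(C)=2, enqueue
    D->E: in-degree(E)=1, level(E)>=2
  process C: level=2
    C->A: in-degree(A)=0, level(A)=3, enqueue
  process A: level=3
    A->E: in-degree(E)=0, level(E)=4, enqueue
  process E: level=4
All levels: A:3, B:0, C:2, D:1, E:4
max level = 4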